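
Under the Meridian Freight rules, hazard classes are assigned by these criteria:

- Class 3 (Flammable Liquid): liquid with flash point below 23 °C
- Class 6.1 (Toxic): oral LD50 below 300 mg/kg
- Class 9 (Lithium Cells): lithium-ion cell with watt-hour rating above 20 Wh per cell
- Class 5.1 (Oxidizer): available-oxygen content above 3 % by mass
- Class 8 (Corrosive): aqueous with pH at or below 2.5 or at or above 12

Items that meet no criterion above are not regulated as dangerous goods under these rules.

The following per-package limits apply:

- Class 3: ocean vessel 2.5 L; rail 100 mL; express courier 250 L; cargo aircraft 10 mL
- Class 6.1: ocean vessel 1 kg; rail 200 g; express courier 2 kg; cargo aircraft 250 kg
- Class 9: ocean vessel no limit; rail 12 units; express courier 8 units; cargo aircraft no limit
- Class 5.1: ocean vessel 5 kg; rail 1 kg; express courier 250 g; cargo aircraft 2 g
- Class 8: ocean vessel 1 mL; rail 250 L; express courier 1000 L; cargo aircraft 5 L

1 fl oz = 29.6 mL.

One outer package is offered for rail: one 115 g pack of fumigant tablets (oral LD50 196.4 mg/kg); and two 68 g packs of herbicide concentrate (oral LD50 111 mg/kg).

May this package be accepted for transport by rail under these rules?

With oral LD50 196.4 mg/kg (< 300 mg/kg), the fumigant tablets fall in Class 6.1.
Herbicide concentrate: oral LD50 111 mg/kg < 300 mg/kg → Class 6.1 (Toxic).
Class 6.1 net quantity: 115 g + (two 68 g packs = 136 g) = 251 g.
251 g > 200 g (rail limit, Class 6.1) — over the limit.

No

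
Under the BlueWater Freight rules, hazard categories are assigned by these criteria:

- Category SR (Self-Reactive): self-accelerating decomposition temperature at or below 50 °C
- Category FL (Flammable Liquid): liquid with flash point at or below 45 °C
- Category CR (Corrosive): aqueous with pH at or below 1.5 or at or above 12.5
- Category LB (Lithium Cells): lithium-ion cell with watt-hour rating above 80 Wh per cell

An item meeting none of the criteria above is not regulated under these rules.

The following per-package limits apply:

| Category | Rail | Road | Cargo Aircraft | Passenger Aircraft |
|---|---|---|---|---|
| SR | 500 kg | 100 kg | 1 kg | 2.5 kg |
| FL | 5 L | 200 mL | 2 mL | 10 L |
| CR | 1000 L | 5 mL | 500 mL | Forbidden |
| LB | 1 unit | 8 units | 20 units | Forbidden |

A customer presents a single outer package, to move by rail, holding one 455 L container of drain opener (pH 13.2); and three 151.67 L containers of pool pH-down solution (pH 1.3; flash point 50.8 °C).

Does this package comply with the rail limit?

Drain opener: pH 13.2 ≥ 12.5 → Category CR (Corrosive).
Pool pH-down solution: pH 1.3 ≤ 1.5 → Category CR (Corrosive).
Category CR net quantity: 455 L + (three 151.67 L containers = 455.01 L) = 910.01 L.
910.01 L is within the rail limit of 1000 L for Category CR.

Yes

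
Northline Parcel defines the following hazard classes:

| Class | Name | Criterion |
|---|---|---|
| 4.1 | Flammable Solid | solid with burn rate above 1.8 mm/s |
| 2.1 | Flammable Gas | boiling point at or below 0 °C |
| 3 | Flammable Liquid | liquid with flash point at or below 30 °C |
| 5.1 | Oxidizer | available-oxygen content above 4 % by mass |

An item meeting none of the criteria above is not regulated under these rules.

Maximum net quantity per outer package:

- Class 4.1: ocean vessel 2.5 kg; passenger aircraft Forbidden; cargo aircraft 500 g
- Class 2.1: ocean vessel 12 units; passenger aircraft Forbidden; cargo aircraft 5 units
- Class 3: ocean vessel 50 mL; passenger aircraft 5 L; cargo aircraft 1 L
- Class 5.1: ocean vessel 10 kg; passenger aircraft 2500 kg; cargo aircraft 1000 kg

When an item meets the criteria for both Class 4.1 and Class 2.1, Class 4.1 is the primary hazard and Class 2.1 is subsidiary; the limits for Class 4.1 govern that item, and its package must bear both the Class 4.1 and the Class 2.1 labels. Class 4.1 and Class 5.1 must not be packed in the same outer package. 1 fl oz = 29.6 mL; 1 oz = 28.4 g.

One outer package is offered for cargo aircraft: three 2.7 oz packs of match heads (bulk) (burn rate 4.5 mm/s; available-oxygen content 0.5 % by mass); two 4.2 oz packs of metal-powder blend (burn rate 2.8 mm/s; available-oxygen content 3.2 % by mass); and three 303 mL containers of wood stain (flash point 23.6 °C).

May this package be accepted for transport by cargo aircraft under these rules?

With burn rate 4.5 mm/s (> 1.8 mm/s), the match heads (bulk) fall in Class 4.1.
Burn rate 2.8 mm/s meets the Class 4.1 criterion (Flammable Solid), so the metal-powder blend is Class 4.1.
With flash point 23.6 °C (≤ 30 °C), the wood stain falls in Class 3.
Class 4.1 net quantity: (three 2.7 oz packs = 230.04 g) + (two 4.2 oz packs = 238.56 g) = 468.6 g.
468.6 g is within the cargo aircraft limit of 500 g for Class 4.1.
Class 3 quantity: three 303 mL containers = 909 mL.
909 mL ≤ 1 L (cargo aircraft limit, Class 3) — within limit.
The segregation rule (Class 4.1 with Class 5.1) does not apply to Class 4.1 with Class 3.
Every hazard class is within its cargo aircraft limit and no segregation rule is violated.

Yes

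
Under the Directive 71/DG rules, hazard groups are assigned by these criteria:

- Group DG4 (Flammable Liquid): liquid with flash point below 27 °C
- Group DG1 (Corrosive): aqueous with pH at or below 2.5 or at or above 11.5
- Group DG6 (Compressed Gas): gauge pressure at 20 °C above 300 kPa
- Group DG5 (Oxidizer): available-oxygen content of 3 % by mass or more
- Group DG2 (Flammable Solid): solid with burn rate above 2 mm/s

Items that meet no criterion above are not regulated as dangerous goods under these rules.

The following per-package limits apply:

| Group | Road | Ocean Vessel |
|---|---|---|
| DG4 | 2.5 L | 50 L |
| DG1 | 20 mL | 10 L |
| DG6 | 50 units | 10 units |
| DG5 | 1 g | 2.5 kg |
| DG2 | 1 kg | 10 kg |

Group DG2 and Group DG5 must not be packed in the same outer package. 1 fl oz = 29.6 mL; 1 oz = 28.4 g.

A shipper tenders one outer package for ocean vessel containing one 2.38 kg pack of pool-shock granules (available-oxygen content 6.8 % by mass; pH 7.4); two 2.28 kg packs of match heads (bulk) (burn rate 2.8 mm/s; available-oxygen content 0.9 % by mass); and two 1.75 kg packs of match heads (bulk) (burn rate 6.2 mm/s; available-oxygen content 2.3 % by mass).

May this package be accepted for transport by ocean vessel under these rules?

Pool-shock granules: available-oxygen content 6.8 % by mass ≥ 3 % by mass → Group DG5 (Oxidizer).
Burn rate 2.8 mm/s meets the Group DG2 criterion (Flammable Solid), so the match heads (bulk) are Group DG2.
Match heads (bulk): burn rate 6.2 mm/s > 2 mm/s → Group DG2 (Flammable Solid).
Total Group DG2: (two 2.28 kg packs = 4.56 kg) + (two 1.75 kg packs = 3.5 kg) = 8.06 kg.
8.06 kg is within the ocean vessel limit of 10 kg for Group DG2.
Group DG5 quantity: 2.38 kg.
2.38 kg is within the ocean vessel limit of 2.5 kg for Group DG5.
Group DG2 and Group DG5 may not share an outer package.

No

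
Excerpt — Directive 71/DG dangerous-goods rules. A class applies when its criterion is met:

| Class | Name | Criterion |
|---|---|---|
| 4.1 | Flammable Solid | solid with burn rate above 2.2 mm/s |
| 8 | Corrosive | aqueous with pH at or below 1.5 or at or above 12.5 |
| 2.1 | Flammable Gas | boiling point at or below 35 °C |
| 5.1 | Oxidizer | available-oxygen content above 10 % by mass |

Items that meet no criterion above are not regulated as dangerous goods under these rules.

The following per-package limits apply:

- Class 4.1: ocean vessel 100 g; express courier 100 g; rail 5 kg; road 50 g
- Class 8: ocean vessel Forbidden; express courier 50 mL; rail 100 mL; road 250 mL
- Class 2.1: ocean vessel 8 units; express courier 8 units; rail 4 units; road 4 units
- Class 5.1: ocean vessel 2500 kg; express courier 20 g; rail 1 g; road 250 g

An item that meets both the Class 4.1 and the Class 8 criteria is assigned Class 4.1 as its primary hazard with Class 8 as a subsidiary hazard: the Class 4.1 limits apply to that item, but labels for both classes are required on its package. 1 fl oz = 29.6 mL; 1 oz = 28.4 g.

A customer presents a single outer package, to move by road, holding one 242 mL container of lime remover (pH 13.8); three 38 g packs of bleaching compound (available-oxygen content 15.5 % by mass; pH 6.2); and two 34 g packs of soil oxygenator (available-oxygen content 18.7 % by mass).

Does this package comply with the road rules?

pH 13.8 meets the Class 8 criterion (Corrosive), so the lime remover is Class 8.
Available-oxygen content 15.5 % by mass meets the Class 5.1 criterion (Oxidizer), so the bleaching compound is Class 5.1.
With available-oxygen content 18.7 % by mass (> 10 % by mass), the soil oxygenator falls in Class 5.1.
Total Class 5.1: (three 38 g packs = 114 g) + (two 34 g packs = 68 g) = 182 g.
That is within the Class 5.1 road limit of 250 g.
Class 8 quantity: 242 mL.
242 mL ≤ 250 mL (road limit, Class 8) — within limit.
Every hazard class is within its road limit and no segregation rule is violated.

Yes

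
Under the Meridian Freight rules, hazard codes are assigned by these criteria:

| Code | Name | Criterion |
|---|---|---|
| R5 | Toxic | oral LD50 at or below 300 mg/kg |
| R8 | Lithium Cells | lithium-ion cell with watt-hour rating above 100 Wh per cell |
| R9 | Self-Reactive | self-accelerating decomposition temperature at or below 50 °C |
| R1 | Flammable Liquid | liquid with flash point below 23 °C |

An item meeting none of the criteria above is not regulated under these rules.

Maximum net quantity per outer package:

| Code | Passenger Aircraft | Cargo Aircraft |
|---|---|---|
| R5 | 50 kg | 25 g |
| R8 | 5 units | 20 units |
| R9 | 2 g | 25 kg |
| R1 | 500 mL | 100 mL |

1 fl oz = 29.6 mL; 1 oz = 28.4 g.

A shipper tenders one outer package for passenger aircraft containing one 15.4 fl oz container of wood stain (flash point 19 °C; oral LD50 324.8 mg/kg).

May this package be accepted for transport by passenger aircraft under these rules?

Yes

Flash point 19 °C meets the Code R1 criterion (Flammable Liquid), so the wood stain is Code R1.
Code R1 quantity: one 15.4 fl oz container = 455.84 mL.
That is within the Code R1 passenger aircraft limit of 500 mL.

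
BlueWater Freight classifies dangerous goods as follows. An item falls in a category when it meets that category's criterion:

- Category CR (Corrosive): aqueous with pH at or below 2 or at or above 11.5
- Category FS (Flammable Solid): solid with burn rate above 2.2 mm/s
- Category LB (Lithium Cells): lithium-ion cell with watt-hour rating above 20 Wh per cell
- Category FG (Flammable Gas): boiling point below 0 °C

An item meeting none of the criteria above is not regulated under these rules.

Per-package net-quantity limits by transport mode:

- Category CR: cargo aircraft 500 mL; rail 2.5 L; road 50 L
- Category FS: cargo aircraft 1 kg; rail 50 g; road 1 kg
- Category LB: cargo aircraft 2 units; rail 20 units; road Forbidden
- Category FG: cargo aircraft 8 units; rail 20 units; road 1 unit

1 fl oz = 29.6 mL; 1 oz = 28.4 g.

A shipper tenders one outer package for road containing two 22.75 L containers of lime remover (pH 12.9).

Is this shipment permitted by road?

Yes

The lime remover has pH 12.9, which is ≥ 11.5, so it is Category CR (Corrosive).
Category CR quantity: two 22.75 L containers = 45.5 L.
45.5 L ≤ 50 L (road limit, Category CR) — within limit.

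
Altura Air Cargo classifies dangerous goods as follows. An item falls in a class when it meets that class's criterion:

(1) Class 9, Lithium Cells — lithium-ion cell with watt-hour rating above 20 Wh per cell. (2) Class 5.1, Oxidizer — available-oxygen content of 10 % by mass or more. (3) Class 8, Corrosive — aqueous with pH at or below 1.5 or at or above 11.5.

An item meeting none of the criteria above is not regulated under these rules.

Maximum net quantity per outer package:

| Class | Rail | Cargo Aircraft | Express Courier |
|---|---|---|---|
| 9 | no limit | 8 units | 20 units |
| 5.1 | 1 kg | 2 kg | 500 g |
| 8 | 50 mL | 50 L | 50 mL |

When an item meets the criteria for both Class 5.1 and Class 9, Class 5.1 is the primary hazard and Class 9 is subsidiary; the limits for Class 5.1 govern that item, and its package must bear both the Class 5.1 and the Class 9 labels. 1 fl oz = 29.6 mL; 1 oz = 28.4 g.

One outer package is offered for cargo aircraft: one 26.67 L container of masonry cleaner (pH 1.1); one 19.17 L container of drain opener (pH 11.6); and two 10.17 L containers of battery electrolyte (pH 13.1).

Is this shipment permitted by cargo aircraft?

pH 1.1 meets the Class 8 criterion (Corrosive), so the masonry cleaner is Class 8.
Drain opener: pH 11.6 ≥ 11.5 → Class 8 (Corrosive).
With pH 13.1 (≥ 11.5), the battery electrolyte falls in Class 8.
Total Class 8: 26.67 L + 19.17 L + (two 10.17 L containers = 20.34 L) = 66.18 L.
That exceeds the Class 8 cargo aircraft limit of 50 L.

No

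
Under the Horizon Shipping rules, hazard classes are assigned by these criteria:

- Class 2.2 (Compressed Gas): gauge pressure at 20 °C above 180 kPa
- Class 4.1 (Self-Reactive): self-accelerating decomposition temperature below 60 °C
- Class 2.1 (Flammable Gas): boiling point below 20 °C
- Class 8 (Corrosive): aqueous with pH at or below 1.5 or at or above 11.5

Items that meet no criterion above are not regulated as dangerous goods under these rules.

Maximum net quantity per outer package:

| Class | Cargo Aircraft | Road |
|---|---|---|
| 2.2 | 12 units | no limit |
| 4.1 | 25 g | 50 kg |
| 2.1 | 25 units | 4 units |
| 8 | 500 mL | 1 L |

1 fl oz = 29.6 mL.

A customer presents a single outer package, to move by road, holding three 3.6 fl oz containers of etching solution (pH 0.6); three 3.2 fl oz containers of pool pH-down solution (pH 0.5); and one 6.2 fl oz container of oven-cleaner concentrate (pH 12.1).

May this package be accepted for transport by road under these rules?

With pH 0.6 (≤ 1.5), the etching solution falls in Class 8.
With pH 0.5 (≤ 1.5), the pool pH-down solution falls in Class 8.
The oven-cleaner concentrate has pH 12.1, which is ≥ 11.5, so it is Class 8 (Corrosive).
Total Class 8: (three 3.6 fl oz containers = 319.68 mL) + (three 3.2 fl oz containers = 284.16 mL) + (one 6.2 fl oz container = 183.52 mL) = 787.36 mL.
That is within the Class 8 road limit of 1 L.

Yes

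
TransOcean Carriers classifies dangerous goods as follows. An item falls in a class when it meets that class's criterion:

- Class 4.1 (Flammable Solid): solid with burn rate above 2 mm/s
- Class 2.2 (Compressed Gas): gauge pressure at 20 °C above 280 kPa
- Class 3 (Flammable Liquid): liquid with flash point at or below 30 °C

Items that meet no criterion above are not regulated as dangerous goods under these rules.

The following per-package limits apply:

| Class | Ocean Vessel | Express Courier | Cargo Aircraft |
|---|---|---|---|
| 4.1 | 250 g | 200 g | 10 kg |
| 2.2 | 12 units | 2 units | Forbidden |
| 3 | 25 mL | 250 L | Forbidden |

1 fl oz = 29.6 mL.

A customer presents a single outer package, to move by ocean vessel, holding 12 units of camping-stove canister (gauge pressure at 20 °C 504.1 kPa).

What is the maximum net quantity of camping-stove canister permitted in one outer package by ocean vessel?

12 units

Gauge pressure at 20 °C 504.1 kPa meets the Class 2.2 criterion (Compressed Gas), so the camping-stove canister is Class 2.2.
The ocean vessel limit for Class 2.2 is 12 units.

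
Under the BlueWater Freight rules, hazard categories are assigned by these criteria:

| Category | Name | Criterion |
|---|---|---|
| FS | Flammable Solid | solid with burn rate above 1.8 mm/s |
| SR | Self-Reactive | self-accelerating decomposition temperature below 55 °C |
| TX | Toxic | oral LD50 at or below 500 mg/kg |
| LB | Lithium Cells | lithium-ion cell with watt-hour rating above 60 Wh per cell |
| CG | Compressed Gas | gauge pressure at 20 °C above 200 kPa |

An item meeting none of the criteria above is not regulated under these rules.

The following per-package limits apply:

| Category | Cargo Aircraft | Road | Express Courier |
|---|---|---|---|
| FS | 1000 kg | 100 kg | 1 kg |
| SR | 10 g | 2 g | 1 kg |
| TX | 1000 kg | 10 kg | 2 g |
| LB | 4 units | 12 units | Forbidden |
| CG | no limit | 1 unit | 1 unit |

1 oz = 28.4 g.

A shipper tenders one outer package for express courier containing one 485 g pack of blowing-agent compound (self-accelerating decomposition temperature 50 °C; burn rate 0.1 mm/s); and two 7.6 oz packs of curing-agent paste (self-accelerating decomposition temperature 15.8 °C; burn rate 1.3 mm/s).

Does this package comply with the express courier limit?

Blowing-agent compound: self-accelerating decomposition temperature 50 °C < 55 °C → Category SR (Self-Reactive).
Curing-agent paste: self-accelerating decomposition temperature 15.8 °C < 55 °C → Category SR (Self-Reactive).
Total Category SR: 485 g + (two 7.6 oz packs = 431.68 g) = 916.68 g.
916.68 g is within the express courier limit of 1 kg for Category SR.

Yes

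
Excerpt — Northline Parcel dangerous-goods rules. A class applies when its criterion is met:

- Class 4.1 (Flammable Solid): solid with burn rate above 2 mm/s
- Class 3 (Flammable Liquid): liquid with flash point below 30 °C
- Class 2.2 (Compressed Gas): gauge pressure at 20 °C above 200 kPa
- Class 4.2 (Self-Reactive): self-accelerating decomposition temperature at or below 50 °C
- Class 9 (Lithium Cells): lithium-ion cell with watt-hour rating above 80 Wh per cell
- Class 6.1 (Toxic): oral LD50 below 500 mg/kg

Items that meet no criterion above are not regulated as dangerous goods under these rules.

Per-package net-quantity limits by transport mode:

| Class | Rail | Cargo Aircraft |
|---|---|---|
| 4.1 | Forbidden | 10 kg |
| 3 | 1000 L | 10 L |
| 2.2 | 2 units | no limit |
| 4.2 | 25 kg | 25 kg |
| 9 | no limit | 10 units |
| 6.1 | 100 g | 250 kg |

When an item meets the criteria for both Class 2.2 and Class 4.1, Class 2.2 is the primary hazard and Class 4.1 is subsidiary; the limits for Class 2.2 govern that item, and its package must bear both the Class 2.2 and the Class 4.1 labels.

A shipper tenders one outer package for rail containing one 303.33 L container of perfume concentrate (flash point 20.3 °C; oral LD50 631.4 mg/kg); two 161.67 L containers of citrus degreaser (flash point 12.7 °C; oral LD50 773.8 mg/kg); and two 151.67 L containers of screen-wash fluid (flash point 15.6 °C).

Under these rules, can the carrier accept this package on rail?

Yes

Flash point 20.3 °C meets the Class 3 criterion (Flammable Liquid), so the perfume concentrate is Class 3.
Citrus degreaser: flash point 12.7 °C < 30 °C → Class 3 (Flammable Liquid).
With flash point 15.6 °C (< 30 °C), the screen-wash fluid falls in Class 3.
Total Class 3: 303.33 L + (two 161.67 L containers = 323.34 L) + (two 151.67 L containers = 303.34 L) = 930.01 L.
That is within the Class 3 rail limit of 1000 L.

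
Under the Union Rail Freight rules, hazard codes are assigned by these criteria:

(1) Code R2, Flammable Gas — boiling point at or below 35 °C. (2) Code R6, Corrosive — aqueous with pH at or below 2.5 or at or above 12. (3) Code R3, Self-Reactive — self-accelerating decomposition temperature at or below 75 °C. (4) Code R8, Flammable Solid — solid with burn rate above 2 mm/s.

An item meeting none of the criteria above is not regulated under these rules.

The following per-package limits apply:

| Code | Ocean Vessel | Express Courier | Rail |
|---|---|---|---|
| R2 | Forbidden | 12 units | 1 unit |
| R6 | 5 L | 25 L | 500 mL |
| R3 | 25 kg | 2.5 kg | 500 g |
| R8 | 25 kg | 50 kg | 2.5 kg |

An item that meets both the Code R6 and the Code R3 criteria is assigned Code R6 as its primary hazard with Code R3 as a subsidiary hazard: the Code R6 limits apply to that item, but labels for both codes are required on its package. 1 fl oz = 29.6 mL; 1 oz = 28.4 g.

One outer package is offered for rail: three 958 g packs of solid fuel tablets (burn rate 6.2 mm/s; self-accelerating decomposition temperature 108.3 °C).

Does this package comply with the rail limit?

No

Solid fuel tablets: burn rate 6.2 mm/s > 2 mm/s → Code R8 (Flammable Solid).
Code R8 quantity: three 958 g packs = 2.874 kg.
2.874 kg exceeds the rail limit of 2.5 kg for Code R8.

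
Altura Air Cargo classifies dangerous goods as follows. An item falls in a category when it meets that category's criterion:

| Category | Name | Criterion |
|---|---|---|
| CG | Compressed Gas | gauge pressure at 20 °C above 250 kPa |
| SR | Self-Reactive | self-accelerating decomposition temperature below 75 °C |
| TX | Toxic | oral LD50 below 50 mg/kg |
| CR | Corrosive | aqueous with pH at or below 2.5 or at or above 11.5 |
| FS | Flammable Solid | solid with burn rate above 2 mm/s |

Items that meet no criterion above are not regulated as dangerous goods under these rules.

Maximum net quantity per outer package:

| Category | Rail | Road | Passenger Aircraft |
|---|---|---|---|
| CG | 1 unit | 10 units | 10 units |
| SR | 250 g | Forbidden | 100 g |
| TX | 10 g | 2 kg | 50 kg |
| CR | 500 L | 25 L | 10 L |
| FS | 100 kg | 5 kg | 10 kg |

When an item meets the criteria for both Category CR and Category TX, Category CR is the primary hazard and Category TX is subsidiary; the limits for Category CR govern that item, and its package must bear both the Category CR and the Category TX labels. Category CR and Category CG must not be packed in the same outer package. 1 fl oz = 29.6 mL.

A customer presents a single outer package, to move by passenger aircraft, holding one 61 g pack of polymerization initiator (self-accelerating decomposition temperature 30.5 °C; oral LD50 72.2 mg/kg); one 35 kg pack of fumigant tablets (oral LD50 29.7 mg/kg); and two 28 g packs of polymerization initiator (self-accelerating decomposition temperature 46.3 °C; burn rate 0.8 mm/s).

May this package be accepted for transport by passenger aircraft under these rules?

No

The polymerization initiator has self-accelerating decomposition temperature 30.5 °C, which is < 75 °C, so it is Category SR (Self-Reactive).
The fumigant tablets have oral LD50 29.7 mg/kg, which is < 50 mg/kg, so they are Category TX (Toxic).
With self-accelerating decomposition temperature 46.3 °C (< 75 °C), the polymerization initiator falls in Category SR.
Category SR net quantity: 61 g + (two 28 g packs = 56 g) = 117 g.
117 g exceeds the passenger aircraft limit of 100 g for Category SR.
Category TX quantity: 35 kg.
35 kg is within the passenger aircraft limit of 50 kg for Category TX.
The segregation rule (Category CR with Category CG) does not apply to Category SR with Category TX.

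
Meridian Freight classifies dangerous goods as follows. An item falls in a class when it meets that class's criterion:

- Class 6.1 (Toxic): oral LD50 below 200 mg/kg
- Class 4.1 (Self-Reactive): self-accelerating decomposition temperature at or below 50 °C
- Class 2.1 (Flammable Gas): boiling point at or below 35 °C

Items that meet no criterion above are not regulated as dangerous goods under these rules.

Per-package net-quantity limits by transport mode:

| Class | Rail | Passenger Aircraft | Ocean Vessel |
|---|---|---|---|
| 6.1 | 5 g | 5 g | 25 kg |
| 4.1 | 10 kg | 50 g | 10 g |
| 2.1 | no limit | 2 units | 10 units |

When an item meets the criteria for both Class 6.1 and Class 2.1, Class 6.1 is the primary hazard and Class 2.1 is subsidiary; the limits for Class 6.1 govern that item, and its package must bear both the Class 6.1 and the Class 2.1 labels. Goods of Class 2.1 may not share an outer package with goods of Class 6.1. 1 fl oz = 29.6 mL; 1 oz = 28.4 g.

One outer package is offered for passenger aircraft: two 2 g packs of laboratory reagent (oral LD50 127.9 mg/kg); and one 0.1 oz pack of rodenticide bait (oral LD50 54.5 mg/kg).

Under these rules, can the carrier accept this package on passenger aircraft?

Oral LD50 127.9 mg/kg meets the Class 6.1 criterion (Toxic), so the laboratory reagent is Class 6.1.
With oral LD50 54.5 mg/kg (< 200 mg/kg), the rodenticide bait falls in Class 6.1.
Total Class 6.1: (two 2 g packs = 4 g) + (one 0.1 oz pack = 2.84 g) = 6.84 g.
6.84 g > 5 g (passenger aircraft limit, Class 6.1) — over the limit.

No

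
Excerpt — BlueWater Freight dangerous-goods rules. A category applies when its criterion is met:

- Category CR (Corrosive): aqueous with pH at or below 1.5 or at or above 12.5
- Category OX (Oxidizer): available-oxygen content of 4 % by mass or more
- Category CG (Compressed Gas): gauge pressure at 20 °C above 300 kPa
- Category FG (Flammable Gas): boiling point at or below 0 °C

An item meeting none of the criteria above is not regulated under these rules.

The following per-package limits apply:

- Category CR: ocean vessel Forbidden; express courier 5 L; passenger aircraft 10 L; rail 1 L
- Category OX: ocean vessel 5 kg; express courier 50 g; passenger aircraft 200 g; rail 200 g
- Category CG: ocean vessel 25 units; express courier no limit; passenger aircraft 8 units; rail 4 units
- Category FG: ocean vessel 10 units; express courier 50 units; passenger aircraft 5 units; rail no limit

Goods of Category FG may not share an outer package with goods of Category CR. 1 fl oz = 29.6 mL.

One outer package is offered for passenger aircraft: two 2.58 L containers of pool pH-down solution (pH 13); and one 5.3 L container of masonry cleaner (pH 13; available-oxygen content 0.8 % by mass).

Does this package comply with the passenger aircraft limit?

With pH 13 (≥ 12.5), the pool pH-down solution falls in Category CR.
With pH 13 (≥ 12.5), the masonry cleaner falls in Category CR.
Category CR net quantity: (two 2.58 L containers = 5.16 L) + 5.3 L = 10.46 L.
That exceeds the Category CR passenger aircraft limit of 10 L.

No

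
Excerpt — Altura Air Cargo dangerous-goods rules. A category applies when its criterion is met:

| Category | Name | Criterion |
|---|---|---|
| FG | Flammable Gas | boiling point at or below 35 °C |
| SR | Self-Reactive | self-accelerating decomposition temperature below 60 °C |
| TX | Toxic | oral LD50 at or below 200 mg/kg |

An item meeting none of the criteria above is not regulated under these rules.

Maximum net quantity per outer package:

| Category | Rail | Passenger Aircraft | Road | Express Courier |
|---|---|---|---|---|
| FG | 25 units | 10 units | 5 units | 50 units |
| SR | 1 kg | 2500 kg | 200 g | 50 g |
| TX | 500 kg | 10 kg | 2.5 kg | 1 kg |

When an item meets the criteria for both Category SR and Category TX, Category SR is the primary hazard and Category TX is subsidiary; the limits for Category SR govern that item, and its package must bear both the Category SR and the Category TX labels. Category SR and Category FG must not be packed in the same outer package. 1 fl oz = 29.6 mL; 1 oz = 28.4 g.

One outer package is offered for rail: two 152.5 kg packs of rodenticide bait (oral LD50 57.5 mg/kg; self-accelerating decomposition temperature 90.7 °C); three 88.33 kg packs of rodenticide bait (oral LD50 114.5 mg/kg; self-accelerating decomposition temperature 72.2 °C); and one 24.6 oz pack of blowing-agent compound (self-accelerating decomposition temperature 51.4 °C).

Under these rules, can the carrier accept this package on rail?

No

With oral LD50 57.5 mg/kg (≤ 200 mg/kg), the rodenticide bait falls in Category TX.
Oral LD50 114.5 mg/kg meets the Category TX criterion (Toxic), so the rodenticide bait is Category TX.
The blowing-agent compound has self-accelerating decomposition temperature 51.4 °C, which is < 60 °C, so it is Category SR (Self-Reactive).
Category SR quantity: one 24.6 oz pack = 698.64 g.
698.64 g is within the rail limit of 1 kg for Category SR.
Category TX net quantity: (two 152.5 kg packs = 305 kg) + (three 88.33 kg packs = 264.99 kg) = 569.99 kg.
569.99 kg > 500 kg (rail limit, Category TX) — over the limit.
The segregation rule (Category SR with Category FG) does not apply to Category SR with Category TX.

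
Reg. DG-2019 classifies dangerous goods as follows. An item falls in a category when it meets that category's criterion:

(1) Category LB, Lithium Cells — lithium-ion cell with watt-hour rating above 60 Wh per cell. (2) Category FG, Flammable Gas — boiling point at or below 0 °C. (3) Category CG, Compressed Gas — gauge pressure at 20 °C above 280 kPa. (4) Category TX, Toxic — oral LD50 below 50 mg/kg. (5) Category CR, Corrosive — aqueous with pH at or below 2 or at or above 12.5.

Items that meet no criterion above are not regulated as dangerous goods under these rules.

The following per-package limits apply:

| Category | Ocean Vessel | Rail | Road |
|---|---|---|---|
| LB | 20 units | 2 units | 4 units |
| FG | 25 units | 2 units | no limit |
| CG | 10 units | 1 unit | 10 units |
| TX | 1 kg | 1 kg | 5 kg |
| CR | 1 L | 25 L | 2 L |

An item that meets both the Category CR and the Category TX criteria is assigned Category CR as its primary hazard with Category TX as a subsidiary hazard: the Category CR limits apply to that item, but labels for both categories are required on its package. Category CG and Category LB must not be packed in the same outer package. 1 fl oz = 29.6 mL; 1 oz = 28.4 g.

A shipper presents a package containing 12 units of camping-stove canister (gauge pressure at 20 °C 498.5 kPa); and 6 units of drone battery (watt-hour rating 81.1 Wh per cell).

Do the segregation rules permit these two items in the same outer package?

Gauge pressure at 20 °C 498.5 kPa meets the Category CG criterion (Compressed Gas), so the camping-stove canister is Category CG.
Watt-hour rating 81.1 Wh per cell meets the Category LB criterion (Lithium Cells), so the drone battery is Category LB.
Category CG and Category LB may not share an outer package.

No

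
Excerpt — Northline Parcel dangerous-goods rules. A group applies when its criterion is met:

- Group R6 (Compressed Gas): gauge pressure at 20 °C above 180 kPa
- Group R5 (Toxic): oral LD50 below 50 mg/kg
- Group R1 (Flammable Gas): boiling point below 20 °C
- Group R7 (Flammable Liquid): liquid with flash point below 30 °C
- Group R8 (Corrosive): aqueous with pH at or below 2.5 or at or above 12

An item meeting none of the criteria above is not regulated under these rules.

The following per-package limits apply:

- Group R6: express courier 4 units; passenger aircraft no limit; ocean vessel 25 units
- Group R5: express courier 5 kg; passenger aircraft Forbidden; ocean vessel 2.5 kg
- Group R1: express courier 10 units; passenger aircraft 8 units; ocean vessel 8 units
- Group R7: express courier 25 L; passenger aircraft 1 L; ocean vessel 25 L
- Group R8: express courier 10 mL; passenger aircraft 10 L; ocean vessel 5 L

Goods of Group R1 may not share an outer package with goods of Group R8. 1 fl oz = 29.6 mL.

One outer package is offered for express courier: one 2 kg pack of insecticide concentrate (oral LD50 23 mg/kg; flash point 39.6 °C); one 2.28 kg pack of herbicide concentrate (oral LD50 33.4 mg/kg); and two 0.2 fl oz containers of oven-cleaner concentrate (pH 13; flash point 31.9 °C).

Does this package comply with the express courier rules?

No

With oral LD50 23 mg/kg (< 50 mg/kg), the insecticide concentrate falls in Group R5.
Oral LD50 33.4 mg/kg meets the Group R5 criterion (Toxic), so the herbicide concentrate is Group R5.
The oven-cleaner concentrate has pH 13, which is ≥ 12, so it is Group R8 (Corrosive).
Total Group R5: 2 kg + 2.28 kg = 4.28 kg.
4.28 kg is within the express courier limit of 5 kg for Group R5.
Group R8 quantity: two 0.2 fl oz containers = 11.84 mL.
That exceeds the Group R8 express courier limit of 10 mL.
The segregation rule (Group R1 with Group R8) does not apply to Group R5 with Group R8.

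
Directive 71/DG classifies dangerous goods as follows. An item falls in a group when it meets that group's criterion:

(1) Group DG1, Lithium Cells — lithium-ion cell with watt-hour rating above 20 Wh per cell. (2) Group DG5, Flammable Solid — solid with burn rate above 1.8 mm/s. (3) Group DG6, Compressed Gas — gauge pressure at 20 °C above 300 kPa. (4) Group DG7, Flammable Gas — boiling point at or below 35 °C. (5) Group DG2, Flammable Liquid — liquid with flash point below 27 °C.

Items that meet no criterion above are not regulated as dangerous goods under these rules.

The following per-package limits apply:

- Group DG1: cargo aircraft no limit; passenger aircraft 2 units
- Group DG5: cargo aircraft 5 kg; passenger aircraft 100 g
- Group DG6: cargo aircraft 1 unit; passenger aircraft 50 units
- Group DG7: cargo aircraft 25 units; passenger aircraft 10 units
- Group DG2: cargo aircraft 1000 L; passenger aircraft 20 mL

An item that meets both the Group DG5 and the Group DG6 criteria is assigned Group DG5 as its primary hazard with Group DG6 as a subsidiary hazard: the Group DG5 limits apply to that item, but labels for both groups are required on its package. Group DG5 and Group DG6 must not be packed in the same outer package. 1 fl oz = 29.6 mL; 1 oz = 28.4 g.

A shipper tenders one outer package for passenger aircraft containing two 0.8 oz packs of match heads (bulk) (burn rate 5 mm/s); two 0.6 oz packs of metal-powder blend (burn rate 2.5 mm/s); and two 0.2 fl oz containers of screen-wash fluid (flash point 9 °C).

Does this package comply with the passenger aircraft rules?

Yes

Match heads (bulk): burn rate 5 mm/s > 1.8 mm/s → Group DG5 (Flammable Solid).
The metal-powder blend has burn rate 2.5 mm/s, which is > 1.8 mm/s, so it is Group DG5 (Flammable Solid).
The screen-wash fluid has flash point 9 °C, which is < 27 °C, so it is Group DG2 (Flammable Liquid).
Total Group DG5: (two 0.8 oz packs = 45.44 g) + (two 0.6 oz packs = 34.08 g) = 79.52 g.
79.52 g is within the passenger aircraft limit of 100 g for Group DG5.
Group DG2 quantity: two 0.2 fl oz containers = 11.84 mL.
11.84 mL is within the passenger aircraft limit of 20 mL for Group DG2.
The segregation rule (Group DG5 with Group DG6) does not apply to Group DG5 with Group DG2.
Every hazard group is within its passenger aircraft limit and no segregation rule is violated.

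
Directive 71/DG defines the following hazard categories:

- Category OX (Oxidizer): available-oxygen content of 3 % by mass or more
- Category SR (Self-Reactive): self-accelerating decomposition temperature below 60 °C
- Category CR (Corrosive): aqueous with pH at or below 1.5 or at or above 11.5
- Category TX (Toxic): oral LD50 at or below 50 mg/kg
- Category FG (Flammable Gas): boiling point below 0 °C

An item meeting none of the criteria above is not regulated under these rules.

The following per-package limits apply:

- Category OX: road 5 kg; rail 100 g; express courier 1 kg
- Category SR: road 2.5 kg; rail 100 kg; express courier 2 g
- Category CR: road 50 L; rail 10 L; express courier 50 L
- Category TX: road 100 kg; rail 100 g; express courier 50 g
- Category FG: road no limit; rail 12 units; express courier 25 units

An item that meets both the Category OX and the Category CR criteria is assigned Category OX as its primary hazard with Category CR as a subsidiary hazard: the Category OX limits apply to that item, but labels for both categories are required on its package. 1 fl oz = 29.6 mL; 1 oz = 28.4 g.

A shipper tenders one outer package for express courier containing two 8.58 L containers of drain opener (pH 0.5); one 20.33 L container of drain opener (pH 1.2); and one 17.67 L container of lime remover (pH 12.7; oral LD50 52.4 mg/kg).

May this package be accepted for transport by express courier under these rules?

pH 0.5 meets the Category CR criterion (Corrosive), so the drain opener is Category CR.
The drain opener has pH 1.2, which is ≤ 1.5, so it is Category CR (Corrosive).
With pH 12.7 (≥ 11.5), the lime remover falls in Category CR.
Category CR net quantity: (two 8.58 L containers = 17.16 L) + 20.33 L + 17.67 L = 55.16 L.
That exceeds the Category CR express courier limit of 50 L.

No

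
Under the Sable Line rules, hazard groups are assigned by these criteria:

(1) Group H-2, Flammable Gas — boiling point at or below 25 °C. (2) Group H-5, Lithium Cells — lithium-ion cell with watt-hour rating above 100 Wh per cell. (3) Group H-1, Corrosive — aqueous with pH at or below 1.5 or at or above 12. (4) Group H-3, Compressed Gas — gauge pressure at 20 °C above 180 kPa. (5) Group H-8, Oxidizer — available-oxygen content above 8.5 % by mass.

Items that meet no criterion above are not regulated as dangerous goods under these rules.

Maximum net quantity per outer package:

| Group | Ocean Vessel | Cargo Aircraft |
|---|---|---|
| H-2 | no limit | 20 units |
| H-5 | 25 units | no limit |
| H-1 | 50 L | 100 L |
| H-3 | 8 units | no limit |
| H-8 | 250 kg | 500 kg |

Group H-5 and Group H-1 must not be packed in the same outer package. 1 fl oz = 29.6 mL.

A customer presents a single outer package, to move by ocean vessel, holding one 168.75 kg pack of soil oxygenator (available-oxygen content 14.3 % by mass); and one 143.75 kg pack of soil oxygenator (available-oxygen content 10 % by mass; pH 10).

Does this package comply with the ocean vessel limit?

No

With available-oxygen content 14.3 % by mass (> 8.5 % by mass), the soil oxygenator falls in Group H-8.
With available-oxygen content 10 % by mass (> 8.5 % by mass), the soil oxygenator falls in Group H-8.
Group H-8 net quantity: 168.75 kg + 143.75 kg = 312.5 kg.
312.5 kg > 250 kg (ocean vessel limit, Group H-8) — over the limit.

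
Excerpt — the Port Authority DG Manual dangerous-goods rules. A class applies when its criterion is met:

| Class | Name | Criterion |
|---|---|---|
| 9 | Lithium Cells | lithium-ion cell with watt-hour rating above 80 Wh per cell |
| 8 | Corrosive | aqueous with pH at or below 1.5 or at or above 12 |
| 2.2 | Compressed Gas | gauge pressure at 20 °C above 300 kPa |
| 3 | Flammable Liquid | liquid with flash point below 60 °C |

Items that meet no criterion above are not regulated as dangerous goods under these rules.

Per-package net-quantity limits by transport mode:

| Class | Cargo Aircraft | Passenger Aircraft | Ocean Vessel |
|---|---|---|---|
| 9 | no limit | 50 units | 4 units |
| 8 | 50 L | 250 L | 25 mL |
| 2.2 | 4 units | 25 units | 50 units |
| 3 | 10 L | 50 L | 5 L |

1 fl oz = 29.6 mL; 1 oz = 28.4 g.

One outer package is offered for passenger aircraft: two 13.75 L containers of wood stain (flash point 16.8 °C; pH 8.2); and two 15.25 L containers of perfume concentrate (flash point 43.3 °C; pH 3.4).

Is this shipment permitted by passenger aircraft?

The wood stain has flash point 16.8 °C, which is < 60 °C, so it is Class 3 (Flammable Liquid).
Perfume concentrate: flash point 43.3 °C < 60 °C → Class 3 (Flammable Liquid).
Total Class 3: (two 13.75 L containers = 27.5 L) + (two 15.25 L containers = 30.5 L) = 58 L.
58 L > 50 L (passenger aircraft limit, Class 3) — over the limit.

No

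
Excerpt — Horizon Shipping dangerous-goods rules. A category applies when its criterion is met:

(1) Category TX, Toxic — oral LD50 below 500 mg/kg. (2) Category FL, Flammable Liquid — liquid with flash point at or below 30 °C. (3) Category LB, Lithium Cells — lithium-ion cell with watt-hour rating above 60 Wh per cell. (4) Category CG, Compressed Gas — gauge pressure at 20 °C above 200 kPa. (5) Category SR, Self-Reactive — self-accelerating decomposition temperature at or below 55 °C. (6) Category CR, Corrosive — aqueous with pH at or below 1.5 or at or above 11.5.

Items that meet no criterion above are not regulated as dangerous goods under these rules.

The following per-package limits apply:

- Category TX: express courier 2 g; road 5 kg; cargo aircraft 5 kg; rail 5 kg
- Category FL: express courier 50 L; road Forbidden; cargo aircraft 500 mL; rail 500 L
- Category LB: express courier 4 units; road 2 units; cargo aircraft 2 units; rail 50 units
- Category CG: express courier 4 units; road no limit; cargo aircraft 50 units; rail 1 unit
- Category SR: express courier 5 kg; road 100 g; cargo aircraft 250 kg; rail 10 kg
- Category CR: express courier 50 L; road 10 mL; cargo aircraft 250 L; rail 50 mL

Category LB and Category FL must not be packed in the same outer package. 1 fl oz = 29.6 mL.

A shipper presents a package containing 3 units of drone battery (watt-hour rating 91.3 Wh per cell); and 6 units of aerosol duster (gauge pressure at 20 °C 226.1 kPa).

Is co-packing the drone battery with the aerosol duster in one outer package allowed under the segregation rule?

Yes

The drone battery has watt-hour rating 91.3 Wh per cell, which is > 60 Wh per cell, so it is Category LB (Lithium Cells).
Aerosol duster: gauge pressure at 20 °C 226.1 kPa > 200 kPa → Category CG (Compressed Gas).
No segregation rule bars Category LB with Category CG.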